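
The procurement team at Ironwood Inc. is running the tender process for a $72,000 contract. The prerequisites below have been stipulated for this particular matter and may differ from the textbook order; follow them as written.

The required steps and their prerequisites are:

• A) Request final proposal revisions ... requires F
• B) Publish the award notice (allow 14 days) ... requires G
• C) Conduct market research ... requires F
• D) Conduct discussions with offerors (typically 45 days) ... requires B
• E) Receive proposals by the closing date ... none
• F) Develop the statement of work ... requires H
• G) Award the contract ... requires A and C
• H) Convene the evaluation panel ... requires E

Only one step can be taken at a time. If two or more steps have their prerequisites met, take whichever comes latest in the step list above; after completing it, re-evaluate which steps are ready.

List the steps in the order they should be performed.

Only E has no prerequisites, so it is first.
H needed E, now all done → H.
F is the only step now ready → F.
Now C and A have their prerequisites met. C is listed later, so C next.
That leaves A as the only ready step → A.
That leaves G as the only ready step → G.
B needed G, now all done → B.
D needed B, now all done → D.

E, H, F, C, A, G, B, D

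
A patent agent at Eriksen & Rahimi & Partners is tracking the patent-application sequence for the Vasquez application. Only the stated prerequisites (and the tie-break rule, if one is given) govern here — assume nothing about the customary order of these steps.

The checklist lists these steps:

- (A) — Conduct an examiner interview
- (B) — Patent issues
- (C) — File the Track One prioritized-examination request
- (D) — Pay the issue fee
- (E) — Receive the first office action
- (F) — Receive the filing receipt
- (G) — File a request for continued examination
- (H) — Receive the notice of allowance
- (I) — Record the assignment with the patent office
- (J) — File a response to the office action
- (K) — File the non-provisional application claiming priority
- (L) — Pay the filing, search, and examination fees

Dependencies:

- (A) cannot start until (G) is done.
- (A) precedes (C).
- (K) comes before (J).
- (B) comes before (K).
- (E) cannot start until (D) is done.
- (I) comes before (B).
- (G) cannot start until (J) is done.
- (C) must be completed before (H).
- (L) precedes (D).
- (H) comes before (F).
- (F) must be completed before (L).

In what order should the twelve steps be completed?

(I) is the only step with nothing outstanding, so it goes first.
(B) is the only step now ready → (B).
(K) needed (B), now all done → (K).
(J) is the only step now ready → (J).
(G) is the only step now ready → (G).
(A) is the only step now ready → (A).
(C) needed (A), now all done → (C).
(H) needed (C), now all done → (H).
That leaves (F) as the only ready step → (F).
That leaves (L) as the only ready step → (L).
(D) needed (L), now all done → (D).
That leaves (E) as the only ready step → (E).

(I) (B) (K) (J) (G) (A) (C) (H) (F) (L) (D) (E)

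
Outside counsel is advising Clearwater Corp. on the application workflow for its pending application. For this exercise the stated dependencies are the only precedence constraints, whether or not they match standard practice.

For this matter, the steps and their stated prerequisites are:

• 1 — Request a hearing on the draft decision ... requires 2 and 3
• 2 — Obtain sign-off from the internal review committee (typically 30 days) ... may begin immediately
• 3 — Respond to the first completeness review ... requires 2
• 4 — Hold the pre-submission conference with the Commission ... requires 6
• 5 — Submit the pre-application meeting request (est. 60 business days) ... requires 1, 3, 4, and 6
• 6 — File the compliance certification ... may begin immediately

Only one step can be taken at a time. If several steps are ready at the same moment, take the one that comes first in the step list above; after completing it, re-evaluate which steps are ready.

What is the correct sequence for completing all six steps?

2, 3, 1, 6, 4, 5

Nothing is required for 2 and 6. 2 is listed earlier → 2 first.
3 now also ready, so the ready set is {3, 6}; 3 is listed earlier → 3.
1 now also ready, so the ready set is {1, 6}; 1 is listed earlier → 1.
6 is the only step now ready → 6.
That leaves 4 as the only ready step → 4.
5 is the only step now ready → 5.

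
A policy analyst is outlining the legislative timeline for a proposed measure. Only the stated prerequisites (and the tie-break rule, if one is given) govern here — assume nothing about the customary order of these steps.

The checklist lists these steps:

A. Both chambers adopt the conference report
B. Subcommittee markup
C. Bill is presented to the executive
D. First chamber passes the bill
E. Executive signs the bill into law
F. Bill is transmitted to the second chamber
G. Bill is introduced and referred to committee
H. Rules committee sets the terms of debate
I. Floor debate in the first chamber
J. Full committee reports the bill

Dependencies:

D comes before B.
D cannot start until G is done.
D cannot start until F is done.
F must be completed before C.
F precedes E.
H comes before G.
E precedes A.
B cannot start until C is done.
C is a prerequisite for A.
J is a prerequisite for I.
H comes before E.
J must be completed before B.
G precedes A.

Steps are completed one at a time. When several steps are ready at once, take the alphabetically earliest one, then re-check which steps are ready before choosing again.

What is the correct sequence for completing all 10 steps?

F, H and J have no prerequisites; F has the earlier label, so F is first.
C, H and J are all available; C has the earlier label → C.
H and J are both available; H has the earlier label → H.
E, G and J are all available; E has the earlier label → E.
Now G and J have their prerequisites met. G has the earlier label, so G next.
Now A, D and J have their prerequisites met. A has the earlier label, so A next.
Now D and J have their prerequisites met. D has the earlier label, so D next.
That leaves J as the only ready step → J.
Ready: B and I. B has the earlier label → B.
I needed J, now all done → I.

F, C, H, E, G, A, D, J, B, I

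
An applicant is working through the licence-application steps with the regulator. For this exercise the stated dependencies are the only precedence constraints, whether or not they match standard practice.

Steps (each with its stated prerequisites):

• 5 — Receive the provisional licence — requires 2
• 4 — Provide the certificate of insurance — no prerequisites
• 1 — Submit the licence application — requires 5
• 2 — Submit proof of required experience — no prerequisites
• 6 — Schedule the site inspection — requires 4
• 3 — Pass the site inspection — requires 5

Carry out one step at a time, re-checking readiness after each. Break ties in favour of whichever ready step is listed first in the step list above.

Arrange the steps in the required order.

4 and 2 have no prerequisites; 4 is listed earlier, so 4 is first.
Now 2 and 6 have their prerequisites met. 2 is listed earlier, so 2 next.
5 and 6 are both available; 5 is listed earlier → 5.
1 and 3 now also ready, so the ready set is {1, 6, 3}; 1 is listed earlier → 1.
Now 6 and 3 have their prerequisites met. 6 is listed earlier, so 6 next.
Next only 3 has its prerequisites met → 3.

4, 2, 5, 1, 6, 3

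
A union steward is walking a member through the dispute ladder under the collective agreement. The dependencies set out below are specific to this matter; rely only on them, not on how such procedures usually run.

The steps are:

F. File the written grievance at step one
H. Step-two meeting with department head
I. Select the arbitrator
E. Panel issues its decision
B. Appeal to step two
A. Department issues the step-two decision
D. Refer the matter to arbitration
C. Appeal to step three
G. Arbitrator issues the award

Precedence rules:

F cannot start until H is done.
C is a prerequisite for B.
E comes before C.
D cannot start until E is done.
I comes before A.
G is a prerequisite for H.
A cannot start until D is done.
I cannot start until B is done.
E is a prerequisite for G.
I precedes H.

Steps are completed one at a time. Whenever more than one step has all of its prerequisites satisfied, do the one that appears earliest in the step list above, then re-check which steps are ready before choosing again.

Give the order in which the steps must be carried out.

E → D → C → B → I → A → G → H → F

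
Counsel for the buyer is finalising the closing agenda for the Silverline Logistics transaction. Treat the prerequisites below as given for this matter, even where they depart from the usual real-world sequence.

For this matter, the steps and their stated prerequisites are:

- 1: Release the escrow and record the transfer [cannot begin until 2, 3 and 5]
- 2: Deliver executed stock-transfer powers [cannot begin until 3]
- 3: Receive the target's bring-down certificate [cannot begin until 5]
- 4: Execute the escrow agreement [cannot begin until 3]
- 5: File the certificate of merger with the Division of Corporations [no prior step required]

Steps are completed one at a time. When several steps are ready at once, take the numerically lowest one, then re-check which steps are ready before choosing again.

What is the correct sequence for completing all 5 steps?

5 → 3 → 2 → 1 → 4

5 is the only step with nothing outstanding, so it goes first.
3 needed 5, now all done → 3.
Now 2 and 4 have their prerequisites met. 2 has the earlier label, so 2 next.
1 now also ready, so the ready set is {1, 4}; 1 has the earlier label → 1.
4 needed 3, now all done → 4.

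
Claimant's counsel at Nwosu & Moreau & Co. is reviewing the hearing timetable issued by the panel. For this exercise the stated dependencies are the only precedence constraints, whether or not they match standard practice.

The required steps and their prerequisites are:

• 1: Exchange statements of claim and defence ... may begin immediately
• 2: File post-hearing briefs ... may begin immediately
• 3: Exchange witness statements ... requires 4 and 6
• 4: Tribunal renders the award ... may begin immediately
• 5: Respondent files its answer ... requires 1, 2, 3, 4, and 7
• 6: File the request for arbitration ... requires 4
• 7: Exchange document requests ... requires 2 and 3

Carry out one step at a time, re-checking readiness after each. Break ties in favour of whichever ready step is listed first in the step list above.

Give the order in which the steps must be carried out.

Nothing is required for 1, 2 and 4. 1 is listed earlier → 1 first.
2 and 4 are both available; 2 is listed earlier → 2.
Next only 4 has its prerequisites met → 4.
Next only 6 has its prerequisites met → 6.
3 needed 4 and 6, now all done → 3.
7 needed 2 and 3, now all done → 7.
Next only 5 has its prerequisites met → 5.

1 2 4 6 3 7 5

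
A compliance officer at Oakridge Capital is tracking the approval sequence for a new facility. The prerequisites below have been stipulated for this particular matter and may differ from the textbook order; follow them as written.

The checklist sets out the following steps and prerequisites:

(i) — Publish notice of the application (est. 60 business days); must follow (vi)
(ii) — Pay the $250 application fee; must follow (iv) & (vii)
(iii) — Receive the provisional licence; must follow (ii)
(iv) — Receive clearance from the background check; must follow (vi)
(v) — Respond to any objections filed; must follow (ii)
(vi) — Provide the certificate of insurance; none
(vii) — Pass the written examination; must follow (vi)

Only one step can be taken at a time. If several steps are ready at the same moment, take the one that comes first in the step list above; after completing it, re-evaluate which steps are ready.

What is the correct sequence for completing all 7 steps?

(vi) has no prerequisites → (vi) first.
Now (i), (iv) and (vii) have their prerequisites met. (i) is listed earlier, so (i) next.
(iv) and (vii) are both available; (iv) is listed earlier → (iv).
That leaves (vii) as the only ready step → (vii).
(ii) is the only step now ready → (ii).
Ready: (iii) and (v). (iii) is listed earlier → (iii).
(v) is the only step now ready → (v).

(vi), (i), (iv), (vii), (ii), (iii), (v)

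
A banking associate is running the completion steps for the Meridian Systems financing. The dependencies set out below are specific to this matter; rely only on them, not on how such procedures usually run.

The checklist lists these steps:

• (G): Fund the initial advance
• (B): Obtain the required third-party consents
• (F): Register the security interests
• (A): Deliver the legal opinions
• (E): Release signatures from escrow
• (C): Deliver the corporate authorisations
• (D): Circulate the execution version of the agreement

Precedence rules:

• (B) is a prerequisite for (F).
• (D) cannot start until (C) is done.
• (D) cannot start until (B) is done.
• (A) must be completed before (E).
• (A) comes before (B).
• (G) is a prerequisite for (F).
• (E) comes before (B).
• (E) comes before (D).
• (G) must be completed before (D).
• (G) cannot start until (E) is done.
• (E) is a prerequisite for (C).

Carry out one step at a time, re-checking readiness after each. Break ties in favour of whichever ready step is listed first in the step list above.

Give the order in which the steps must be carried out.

(A) → (E) → (G) → (B) → (F) → (C) → (D)

(A) has no prerequisites → (A) first.
(E) needed (A), now all done → (E).
Ready: (G), (B) and (C). (G) is listed earlier → (G).
Now (B) and (C) have their prerequisites met. (B) is listed earlier, so (B) next.
(F) and (C) are both available; (F) is listed earlier → (F).
(C) needed (E), now all done → (C).
That leaves (D) as the only ready step → (D).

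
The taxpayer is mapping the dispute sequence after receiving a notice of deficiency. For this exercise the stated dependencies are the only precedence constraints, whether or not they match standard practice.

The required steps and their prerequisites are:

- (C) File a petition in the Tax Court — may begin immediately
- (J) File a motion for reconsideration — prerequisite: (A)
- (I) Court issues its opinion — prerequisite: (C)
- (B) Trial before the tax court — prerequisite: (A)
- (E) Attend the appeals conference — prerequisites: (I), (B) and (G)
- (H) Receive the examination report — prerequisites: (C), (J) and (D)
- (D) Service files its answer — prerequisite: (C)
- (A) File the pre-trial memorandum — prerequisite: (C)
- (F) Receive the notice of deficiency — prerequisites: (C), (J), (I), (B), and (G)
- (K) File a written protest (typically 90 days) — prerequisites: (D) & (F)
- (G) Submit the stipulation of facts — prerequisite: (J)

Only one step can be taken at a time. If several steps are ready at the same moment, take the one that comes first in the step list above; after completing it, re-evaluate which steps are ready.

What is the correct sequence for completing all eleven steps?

(C) is the only step with nothing outstanding, so it goes first.
Now (I), (D) and (A) have their prerequisites met. (I) is listed earlier, so (I) next.
(D) and (A) are both available; (D) is listed earlier → (D).
(A) needed (C), now all done → (A).
Now (J) and (B) have their prerequisites met. (J) is listed earlier, so (J) next.
(H) and (G) now also ready, so the ready set is {(B), (H), (G)}; (B) is listed earlier → (B).
Now (H) and (G) have their prerequisites met. (H) is listed earlier, so (H) next.
Next only (G) has its prerequisites met → (G).
(E) and (F) are both available; (E) is listed earlier → (E).
(F) needed (C), (J), (I), (B) and (G), now all done → (F).
(K) needed (D) and (F), now all done → (K).

(C) → (I) → (D) → (A) → (J) → (B) → (H) → (G) → (E) → (F) → (K)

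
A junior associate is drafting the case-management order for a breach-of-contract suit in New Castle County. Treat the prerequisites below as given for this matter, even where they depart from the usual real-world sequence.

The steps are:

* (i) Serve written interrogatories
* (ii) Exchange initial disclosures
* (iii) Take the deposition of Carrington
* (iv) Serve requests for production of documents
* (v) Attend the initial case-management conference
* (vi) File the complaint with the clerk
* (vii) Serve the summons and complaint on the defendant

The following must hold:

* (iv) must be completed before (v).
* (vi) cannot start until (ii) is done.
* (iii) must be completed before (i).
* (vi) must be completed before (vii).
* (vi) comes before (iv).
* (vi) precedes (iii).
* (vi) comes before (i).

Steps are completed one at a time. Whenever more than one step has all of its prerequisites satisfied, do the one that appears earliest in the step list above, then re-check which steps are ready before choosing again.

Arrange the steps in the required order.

(ii) → (vi) → (iii) → (i) → (iv) → (v) → (vii)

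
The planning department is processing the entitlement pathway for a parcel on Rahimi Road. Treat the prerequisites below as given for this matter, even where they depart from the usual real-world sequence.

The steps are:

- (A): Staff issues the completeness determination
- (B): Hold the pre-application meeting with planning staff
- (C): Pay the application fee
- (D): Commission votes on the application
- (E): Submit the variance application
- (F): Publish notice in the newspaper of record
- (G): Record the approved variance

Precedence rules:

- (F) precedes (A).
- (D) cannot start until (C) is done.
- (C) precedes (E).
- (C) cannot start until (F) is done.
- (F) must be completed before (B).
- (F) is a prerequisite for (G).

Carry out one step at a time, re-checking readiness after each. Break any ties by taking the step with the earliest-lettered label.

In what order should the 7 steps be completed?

(F) (A) (B) (C) (D) (E) (G)

(F) is the only step with nothing outstanding, so it goes first.
Now (A), (B), (C) and (G) have their prerequisites met. (A) has the earlier label, so (A) next.
Now (B), (C) and (G) have their prerequisites met. (B) has the earlier label, so (B) next.
(C) and (G) are both available; (C) has the earlier label → (C).
Ready: (D), (E) and (G). (D) has the earlier label → (D).
Now (E) and (G) have their prerequisites met. (E) has the earlier label, so (E) next.
(G) is the only step now ready → (G).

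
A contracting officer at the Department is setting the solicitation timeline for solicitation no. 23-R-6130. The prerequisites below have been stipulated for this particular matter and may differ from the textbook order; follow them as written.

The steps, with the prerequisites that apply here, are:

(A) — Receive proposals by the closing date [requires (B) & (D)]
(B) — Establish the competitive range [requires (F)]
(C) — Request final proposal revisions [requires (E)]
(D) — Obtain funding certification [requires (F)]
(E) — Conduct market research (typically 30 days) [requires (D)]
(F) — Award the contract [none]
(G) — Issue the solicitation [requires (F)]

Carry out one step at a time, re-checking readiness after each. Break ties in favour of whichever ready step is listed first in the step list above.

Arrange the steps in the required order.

(F) has no prerequisites → (F) first.
Ready: (B), (D) and (G). (B) is listed earlier → (B).
(D) and (G) are both available; (D) is listed earlier → (D).
(A), (E) and (G) are all available; (A) is listed earlier → (A).
Ready: (E) and (G). (E) is listed earlier → (E).
(C) now also ready, so the ready set is {(C), (G)}; (C) is listed earlier → (C).
(G) needed (F), now all done → (G).

(F), (B), (D), (A), (E), (C), (G)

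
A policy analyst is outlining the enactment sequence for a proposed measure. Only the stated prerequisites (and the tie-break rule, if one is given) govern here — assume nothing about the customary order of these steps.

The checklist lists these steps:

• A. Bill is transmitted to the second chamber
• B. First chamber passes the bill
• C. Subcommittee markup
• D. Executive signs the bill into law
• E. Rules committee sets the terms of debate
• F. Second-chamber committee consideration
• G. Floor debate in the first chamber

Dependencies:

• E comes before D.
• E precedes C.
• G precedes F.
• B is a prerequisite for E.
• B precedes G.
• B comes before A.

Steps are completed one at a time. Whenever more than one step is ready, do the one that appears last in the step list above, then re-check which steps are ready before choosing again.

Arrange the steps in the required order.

B G F E D C A

B is the only step with nothing outstanding, so it goes first.
Ready: G, E and A. G is listed later → G.
F, E and A are all available; F is listed later → F.
Now E and A have their prerequisites met. E is listed later, so E next.
Now D, C and A have their prerequisites met. D is listed later, so D next.
Ready: C and A. C is listed later → C.
Next only A has its prerequisites met → A.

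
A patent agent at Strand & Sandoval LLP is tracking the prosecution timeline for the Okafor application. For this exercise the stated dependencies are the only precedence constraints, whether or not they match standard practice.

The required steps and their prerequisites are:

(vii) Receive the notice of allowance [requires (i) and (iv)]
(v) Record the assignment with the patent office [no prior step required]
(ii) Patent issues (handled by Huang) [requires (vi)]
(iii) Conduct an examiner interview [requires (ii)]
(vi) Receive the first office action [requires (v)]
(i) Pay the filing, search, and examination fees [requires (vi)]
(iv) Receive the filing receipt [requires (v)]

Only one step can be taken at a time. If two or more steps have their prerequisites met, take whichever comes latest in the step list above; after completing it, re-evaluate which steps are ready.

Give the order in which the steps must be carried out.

(v) (iv) (vi) (i) (ii) (iii) (vii)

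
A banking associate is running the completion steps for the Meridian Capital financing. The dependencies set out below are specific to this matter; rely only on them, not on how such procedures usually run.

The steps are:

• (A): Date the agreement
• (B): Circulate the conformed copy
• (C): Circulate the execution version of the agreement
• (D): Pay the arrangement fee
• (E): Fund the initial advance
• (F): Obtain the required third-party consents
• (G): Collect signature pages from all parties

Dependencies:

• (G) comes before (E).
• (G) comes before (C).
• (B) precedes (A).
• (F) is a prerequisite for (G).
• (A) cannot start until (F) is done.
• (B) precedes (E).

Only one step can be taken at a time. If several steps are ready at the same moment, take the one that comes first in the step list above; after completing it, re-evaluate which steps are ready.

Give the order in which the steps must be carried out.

(B), (D) and (F) have no prerequisites; (B) is listed earlier, so (B) is first.
Now (D) and (F) have their prerequisites met. (D) is listed earlier, so (D) next.
(F) is the only step now ready → (F).
Ready: (A) and (G). (A) is listed earlier → (A).
Next only (G) has its prerequisites met → (G).
Ready: (C) and (E). (C) is listed earlier → (C).
(E) needed (B) and (G), now all done → (E).

(B) → (D) → (F) → (A) → (G) → (C) → (E)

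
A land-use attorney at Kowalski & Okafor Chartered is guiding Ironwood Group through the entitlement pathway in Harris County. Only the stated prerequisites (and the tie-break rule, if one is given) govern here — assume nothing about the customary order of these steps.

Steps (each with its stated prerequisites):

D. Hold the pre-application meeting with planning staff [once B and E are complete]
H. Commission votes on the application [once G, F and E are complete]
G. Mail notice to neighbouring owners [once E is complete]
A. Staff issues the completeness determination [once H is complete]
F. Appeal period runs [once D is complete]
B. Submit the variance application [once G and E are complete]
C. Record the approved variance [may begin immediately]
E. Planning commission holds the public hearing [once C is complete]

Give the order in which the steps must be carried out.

C → E → G → B → D → F → H → A

C is the only step with nothing outstanding, so it goes first.
E is the only step now ready → E.
That leaves G as the only ready step → G.
That leaves B as the only ready step → B.
That leaves D as the only ready step → D.
That leaves F as the only ready step → F.
H needed G, F and E, now all done → H.
That leaves A as the only ready step → A.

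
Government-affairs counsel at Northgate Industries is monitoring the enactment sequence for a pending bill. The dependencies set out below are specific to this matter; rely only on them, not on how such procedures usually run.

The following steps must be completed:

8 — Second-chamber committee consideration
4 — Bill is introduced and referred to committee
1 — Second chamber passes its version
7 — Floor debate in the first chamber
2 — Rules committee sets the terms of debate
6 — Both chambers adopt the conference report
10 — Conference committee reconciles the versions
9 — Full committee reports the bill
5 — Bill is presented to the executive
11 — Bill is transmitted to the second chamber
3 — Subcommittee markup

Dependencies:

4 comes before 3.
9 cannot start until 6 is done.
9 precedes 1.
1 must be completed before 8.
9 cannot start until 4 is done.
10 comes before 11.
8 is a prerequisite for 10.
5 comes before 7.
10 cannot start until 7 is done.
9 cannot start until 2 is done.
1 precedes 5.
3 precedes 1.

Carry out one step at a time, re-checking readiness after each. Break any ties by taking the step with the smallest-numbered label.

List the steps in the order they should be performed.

2, 4, 3, 6, 9, 1, 5, 7, 8, 10, 11

Nothing is required for 2, 4 and 6. 2 has the earlier label → 2 first.
Now 4 and 6 have their prerequisites met. 4 has the earlier label, so 4 next.
3 now also ready, so the ready set is {3, 6}; 3 has the earlier label → 3.
6 is the only step now ready → 6.
Next only 9 has its prerequisites met → 9.
1 needed 3 and 9, now all done → 1.
Now 5 and 8 have their prerequisites met. 5 has the earlier label, so 5 next.
7 now also ready, so the ready set is {7, 8}; 7 has the earlier label → 7.
That leaves 8 as the only ready step → 8.
Next only 10 has its prerequisites met → 10.
11 is the only step now ready → 11.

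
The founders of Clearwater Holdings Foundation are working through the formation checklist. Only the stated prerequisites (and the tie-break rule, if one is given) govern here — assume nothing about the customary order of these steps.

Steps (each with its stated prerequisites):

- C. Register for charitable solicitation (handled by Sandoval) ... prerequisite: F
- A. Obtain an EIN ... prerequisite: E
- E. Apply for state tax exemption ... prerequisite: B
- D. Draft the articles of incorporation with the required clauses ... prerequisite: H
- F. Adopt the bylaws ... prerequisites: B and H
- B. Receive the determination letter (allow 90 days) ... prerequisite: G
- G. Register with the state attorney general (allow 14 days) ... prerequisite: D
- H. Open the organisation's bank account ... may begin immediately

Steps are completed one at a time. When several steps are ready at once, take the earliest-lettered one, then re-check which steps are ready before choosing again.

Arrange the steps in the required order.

H, D, G, B, E, A, F, C

H has no prerequisites → H first.
That leaves D as the only ready step → D.
Next only G has its prerequisites met → G.
B needed G, now all done → B.
Ready: E and F. E has the earlier label → E.
A now also ready, so the ready set is {A, F}; A has the earlier label → A.
F needed B and H, now all done → F.
C is the only step now ready → C.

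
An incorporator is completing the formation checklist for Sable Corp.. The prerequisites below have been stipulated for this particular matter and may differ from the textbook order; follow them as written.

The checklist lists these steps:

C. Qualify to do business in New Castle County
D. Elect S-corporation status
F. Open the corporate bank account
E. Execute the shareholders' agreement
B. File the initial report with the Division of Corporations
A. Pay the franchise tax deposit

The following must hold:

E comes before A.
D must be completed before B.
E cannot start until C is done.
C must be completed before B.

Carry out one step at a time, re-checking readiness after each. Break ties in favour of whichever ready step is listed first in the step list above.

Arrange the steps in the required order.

C, D, F, E, B, A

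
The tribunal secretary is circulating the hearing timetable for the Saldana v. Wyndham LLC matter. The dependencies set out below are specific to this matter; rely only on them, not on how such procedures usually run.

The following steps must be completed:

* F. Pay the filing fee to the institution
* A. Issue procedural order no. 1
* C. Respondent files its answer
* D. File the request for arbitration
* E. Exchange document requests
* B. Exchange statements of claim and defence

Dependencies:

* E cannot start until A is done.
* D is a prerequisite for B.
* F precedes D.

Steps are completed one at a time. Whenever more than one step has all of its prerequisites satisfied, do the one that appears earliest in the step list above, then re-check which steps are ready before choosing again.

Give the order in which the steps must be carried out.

Nothing is required for F, A and C. F is listed earlier → F first.
D now also ready, so the ready set is {A, C, D}; A is listed earlier → A.
E now also ready, so the ready set is {C, D, E}; C is listed earlier → C.
Ready: D and E. D is listed earlier → D.
B now also ready, so the ready set is {E, B}; E is listed earlier → E.
B needed D, now all done → B.

F → A → C → D → E → B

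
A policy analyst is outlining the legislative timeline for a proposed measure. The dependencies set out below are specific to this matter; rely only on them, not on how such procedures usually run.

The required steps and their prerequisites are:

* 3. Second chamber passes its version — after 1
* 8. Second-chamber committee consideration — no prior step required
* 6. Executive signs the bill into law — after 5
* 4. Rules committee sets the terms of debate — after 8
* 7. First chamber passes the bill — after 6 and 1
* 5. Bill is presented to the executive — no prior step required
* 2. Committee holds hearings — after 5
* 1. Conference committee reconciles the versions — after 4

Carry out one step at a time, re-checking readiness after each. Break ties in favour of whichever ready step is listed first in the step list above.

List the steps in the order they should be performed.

8, 4, 5, 6, 2, 1, 3, 7

Nothing is required for 8 and 5. 8 is listed earlier → 8 first.
Ready: 4 and 5. 4 is listed earlier → 4.
5 and 1 are both available; 5 is listed earlier → 5.
Ready: 6, 2 and 1. 6 is listed earlier → 6.
Ready: 2 and 1. 2 is listed earlier → 2.
Next only 1 has its prerequisites met → 1.
Ready: 3 and 7. 3 is listed earlier → 3.
7 is the only step now ready → 7.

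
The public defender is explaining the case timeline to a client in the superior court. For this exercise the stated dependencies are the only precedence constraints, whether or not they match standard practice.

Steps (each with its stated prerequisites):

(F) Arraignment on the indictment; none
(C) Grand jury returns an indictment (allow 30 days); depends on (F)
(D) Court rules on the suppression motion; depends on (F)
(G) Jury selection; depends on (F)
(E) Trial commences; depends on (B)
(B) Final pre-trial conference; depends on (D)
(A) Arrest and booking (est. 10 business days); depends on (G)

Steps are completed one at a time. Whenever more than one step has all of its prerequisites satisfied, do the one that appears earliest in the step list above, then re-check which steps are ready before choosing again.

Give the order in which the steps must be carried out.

(F) (C) (D) (G) (B) (E) (A)

(F) has no prerequisites → (F) first.
(C), (D) and (G) are all available; (C) is listed earlier → (C).
Ready: (D) and (G). (D) is listed earlier → (D).
(B) now also ready, so the ready set is {(G), (B)}; (G) is listed earlier → (G).
Ready: (B) and (A). (B) is listed earlier → (B).
(E) now also ready, so the ready set is {(E), (A)}; (E) is listed earlier → (E).
(A) needed (G), now all done → (A).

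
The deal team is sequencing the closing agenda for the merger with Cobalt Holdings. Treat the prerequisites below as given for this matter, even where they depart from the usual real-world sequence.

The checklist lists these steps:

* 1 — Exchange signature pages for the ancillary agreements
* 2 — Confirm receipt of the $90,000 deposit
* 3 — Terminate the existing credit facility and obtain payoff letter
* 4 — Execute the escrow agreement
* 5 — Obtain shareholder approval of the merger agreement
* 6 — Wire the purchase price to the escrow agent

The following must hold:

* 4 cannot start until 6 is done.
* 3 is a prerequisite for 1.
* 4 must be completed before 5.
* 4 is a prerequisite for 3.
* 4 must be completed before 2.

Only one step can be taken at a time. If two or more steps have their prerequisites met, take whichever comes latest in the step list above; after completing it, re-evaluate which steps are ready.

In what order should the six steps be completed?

6, 4, 5, 3, 2, 1

6 is the only step with nothing outstanding, so it goes first.
Next only 4 has its prerequisites met → 4.
5, 3 and 2 are all available; 5 is listed later → 5.
Now 3 and 2 have their prerequisites met. 3 is listed later, so 3 next.
Now 2 and 1 have their prerequisites met. 2 is listed later, so 2 next.
1 needed 3, now all done → 1.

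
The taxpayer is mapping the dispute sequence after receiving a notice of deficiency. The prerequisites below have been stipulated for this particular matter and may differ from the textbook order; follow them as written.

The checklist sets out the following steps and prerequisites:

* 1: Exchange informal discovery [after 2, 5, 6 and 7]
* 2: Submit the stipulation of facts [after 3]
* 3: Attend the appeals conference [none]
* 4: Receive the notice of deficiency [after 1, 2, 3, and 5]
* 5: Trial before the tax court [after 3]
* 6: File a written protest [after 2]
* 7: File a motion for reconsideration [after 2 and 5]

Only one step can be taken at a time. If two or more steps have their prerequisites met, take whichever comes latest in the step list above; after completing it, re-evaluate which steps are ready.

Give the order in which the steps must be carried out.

Only 3 has no prerequisites, so it is first.
5 and 2 are both available; 5 is listed later → 5.
That leaves 2 as the only ready step → 2.
Ready: 7 and 6. 7 is listed later → 7.
6 needed 2, now all done → 6.
1 needed 7, 6, 5 and 2, now all done → 1.
4 needed 5, 3, 2 and 1, now all done → 4.

3, 5, 2, 7, 6, 1, 4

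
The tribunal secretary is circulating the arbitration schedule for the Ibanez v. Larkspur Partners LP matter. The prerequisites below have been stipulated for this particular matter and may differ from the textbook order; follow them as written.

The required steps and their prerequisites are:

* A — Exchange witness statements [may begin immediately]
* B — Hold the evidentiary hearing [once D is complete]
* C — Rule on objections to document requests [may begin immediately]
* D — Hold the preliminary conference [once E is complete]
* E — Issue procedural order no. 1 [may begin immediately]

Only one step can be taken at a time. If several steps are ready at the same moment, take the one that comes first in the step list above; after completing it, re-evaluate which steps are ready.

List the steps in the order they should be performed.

A, C and E have no prerequisites; A is listed earlier, so A is first.
Ready: C and E. C is listed earlier → C.
That leaves E as the only ready step → E.
D needed E, now all done → D.
Next only B has its prerequisites met → B.

A C E D B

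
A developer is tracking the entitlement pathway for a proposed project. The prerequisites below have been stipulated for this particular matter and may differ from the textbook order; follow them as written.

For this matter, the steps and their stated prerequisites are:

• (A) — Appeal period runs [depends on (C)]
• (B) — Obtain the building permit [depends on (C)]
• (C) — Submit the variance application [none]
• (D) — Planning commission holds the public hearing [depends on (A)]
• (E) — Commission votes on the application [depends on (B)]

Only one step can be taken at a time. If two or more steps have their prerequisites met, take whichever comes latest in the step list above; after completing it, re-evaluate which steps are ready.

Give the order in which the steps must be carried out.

(C) → (B) → (E) → (A) → (D)

(C) has no prerequisites → (C) first.
(B) and (A) are both available; (B) is listed later → (B).
(E) now also ready, so the ready set is {(E), (A)}; (E) is listed later → (E).
Next only (A) has its prerequisites met → (A).
(D) needed (A), now all done → (D).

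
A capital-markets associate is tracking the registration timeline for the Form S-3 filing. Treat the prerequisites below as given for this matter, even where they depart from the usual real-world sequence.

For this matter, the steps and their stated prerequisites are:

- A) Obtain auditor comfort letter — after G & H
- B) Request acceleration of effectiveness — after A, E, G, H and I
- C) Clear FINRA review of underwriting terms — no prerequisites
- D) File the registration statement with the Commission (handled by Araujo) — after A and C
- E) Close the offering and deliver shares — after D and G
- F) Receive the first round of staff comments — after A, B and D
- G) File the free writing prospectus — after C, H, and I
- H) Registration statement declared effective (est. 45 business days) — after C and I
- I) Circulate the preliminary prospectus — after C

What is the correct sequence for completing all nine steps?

C is the only step with nothing outstanding, so it goes first.
I needed C, now all done → I.
Next only H has its prerequisites met → H.
G needed C, H and I, now all done → G.
That leaves A as the only ready step → A.
D needed A and C, now all done → D.
Next only E has its prerequisites met → E.
B needed A, E, G, H and I, now all done → B.
Next only F has its prerequisites met → F.

C I H G A D E B F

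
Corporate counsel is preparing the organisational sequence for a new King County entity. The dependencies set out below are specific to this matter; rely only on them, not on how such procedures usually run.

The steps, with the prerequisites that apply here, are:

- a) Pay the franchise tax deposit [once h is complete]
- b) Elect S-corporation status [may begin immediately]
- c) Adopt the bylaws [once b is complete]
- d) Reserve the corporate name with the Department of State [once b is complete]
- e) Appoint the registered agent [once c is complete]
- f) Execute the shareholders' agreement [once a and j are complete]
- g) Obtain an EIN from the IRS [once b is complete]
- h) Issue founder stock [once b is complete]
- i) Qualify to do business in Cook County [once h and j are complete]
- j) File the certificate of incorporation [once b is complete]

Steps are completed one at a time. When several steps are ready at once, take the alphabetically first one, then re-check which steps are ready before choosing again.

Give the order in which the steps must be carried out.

b is the only step with nothing outstanding, so it goes first.
Ready: c, d, g, h and j. c has the earlier label → c.
e now also ready, so the ready set is {d, e, g, h, j}; d has the earlier label → d.
e, g, h and j are all available; e has the earlier label → e.
Now g, h and j have their prerequisites met. g has the earlier label, so g next.
Ready: h and j. h has the earlier label → h.
a and j are both available; a has the earlier label → a.
j is the only step now ready → j.
Ready: f and i. f has the earlier label → f.
i needed h and j, now all done → i.

b, c, d, e, g, h, a, j, f, i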